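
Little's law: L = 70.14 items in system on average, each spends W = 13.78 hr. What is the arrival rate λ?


Little's law: L = λW → λ = L / W
= 70.14 / 13.78
= 5.09 per hour


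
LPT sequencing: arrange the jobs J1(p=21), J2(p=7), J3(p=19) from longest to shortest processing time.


LPT: sort by longest processing time first
  J1: p=21
  J3: p=19
  J2: p=7
Order: J1 → J3 → J2


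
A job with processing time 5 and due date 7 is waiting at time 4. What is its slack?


Slack = due - current_time - processing
= 7 - 4 - 5
= -2


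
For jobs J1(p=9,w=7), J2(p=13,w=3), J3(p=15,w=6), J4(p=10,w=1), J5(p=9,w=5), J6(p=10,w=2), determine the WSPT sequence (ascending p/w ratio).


WSPT (Smith's rule): sort by p/w ascending
  J1: p/w = 9/7 = 1.286
  J5: p/w = 9/5 = 1.800
  J3: p/w = 15/6 = 2.500
  J2: p/w = 13/3 = 4.333
  J6: p/w = 10/2 = 5.000
  J4: p/w = 10/1 = 10.000
Order: J1 → J5 → J3 → J2 → J6 → J4


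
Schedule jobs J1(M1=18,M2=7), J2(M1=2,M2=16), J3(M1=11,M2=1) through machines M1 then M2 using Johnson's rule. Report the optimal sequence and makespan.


Johnson's rule:
Group 1 (M1≤M2, sort by M1): ['J2']
Group 2 (M1>M2, sort desc M2): ['J1', 'J3']
Sequence: J2 → J1 → J3
Makespan calculation:
  J2: M1 done=2, M2 done=18
  J1: M1 done=20, M2 done=27
  J3: M1 done=31, M2 done=32
= Sequence: J2 → J1 → J3, Makespan: 32


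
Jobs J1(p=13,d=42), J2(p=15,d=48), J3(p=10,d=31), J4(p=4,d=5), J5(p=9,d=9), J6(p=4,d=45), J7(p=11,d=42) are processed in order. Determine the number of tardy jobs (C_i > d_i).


Completion vs due date:
  J1: C=13, d=42 → on time
  J2: C=28, d=48 → on time
  J3: C=38, d=31 → TARDY
  J4: C=42, d=5 → TARDY
  J5: C=51, d=9 → TARDY
  J6: C=55, d=45 → TARDY
  J7: C=66, d=42 → TARDY
Tardy jobs: J3, J4, J5, J6, J7
Count = 5


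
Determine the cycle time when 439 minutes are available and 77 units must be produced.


Cycle time = available time / demand
= 439 / 77
= 5.70 min/unit


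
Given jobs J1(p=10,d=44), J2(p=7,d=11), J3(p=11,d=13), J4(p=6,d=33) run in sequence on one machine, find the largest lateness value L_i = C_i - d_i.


Lateness per job (L = C - d):
  J1: C=10, d=44, L=-34
  J2: C=17, d=11, L=6
  J3: C=28, d=13, L=15
  J4: C=34, d=33, L=1
Lmax = max(-34, 6, 15, 1)
= 15


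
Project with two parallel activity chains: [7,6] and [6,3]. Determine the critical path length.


Path A: 7 + 6 = 13
Path B: 6 + 3 = 9
Critical path = longest = max(13, 9)
= 13 (Path A)


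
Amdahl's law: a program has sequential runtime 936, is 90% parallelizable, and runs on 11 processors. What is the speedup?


Amdahl's law: T_p = T × ((1-p) + p/N)
= 936 × ((1-0.9) + 0.9/11)
= 936 × (0.10 + 0.0818)
= 936 × 0.1818
= 170.18
Speedup = 936/170.18
= 5.50×


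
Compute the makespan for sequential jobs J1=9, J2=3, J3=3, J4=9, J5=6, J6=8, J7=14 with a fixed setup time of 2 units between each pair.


Makespan = Σ processing + (n-1) × setup
= (9 + 3 + 3 + 9 + 6 + 8 + 14) + (7-1)×2
= 52 + 12
= 64 time units


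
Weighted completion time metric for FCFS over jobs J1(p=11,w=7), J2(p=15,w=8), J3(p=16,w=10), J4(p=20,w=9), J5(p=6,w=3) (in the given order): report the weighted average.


Completion times:
  J1: C=11, w×C=7×11=77
  J2: C=26, w×C=8×26=208
  J3: C=42, w×C=10×42=420
  J4: C=62, w×C=9×62=558
  J5: C=68, w×C=3×68=204
Sum w×C = 1467
Sum w = 37
Weighted avg = 1467/37
= 39.65


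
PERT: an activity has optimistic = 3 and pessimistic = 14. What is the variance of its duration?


σ² = ((p - o) / 6)² = (p - o)² / 36
= (14 - 3)² / 36
= 11² / 36
= 121 / 36
= 3.3611


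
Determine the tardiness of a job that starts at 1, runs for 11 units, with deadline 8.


Completion = start + processing = 1 + 11 = 12
Tardiness = max(0, C - d) = max(0, 12 - 8)
= max(0, 4)
= 4


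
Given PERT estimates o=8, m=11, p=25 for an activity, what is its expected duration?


te = (o + 4m + p) / 6
= (8 + 4×11 + 25) / 6
= (8 + 44 + 25) / 6
= 77 / 6
= 12.83


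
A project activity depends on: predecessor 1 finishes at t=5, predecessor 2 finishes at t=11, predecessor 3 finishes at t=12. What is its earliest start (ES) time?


ES = max of all predecessor completion times
Predecessors: [5, 11, 12]
ES = max(5, 11, 12)
= 12


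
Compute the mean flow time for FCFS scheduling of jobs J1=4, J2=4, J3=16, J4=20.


Completion times:
  J1: completes at 4
  J2: completes at 8
  J3: completes at 24
  J4: completes at 44
Sum = 80
Average = 80/4
= 20.00


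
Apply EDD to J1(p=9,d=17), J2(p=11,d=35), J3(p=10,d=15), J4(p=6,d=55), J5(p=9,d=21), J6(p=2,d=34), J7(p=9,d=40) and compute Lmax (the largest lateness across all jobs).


EDD order: J3 → J1 → J5 → J6 → J2 → J7 → J4
Completion and lateness:
  J3: C=10, d=15, L=10-15=-5
  J1: C=19, d=17, L=19-17=2
  J5: C=28, d=21, L=28-21=7
  J6: C=30, d=34, L=30-34=-4
  J2: C=41, d=35, L=41-35=6
  J7: C=50, d=40, L=50-40=10
  J4: C=56, d=55, L=56-55=1
Lmax = max(-5, 2, 7, -4, 6, 10, 1)
= 10


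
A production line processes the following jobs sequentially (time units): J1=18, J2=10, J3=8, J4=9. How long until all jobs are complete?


Sequential makespan: sum all processing times
= 18 + 10 + 8 + 9
= 45 time units


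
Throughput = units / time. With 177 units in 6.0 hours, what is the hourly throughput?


Throughput = units / time
= 177 / 6.0
= 29.5 units/hour


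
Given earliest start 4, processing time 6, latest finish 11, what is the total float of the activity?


EF = ES + duration = 4 + 6 = 10
LS = LF - duration = 11 - 6 = 5
Total Float = LF - EF = 11 - 10
(or LS - ES = 5 - 4)
= 1


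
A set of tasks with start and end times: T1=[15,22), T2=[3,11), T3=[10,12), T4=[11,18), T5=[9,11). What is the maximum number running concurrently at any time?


Check each time point for overlaps:
  t=10: 3 tasks active (T2, T3, T5)
Max concurrent = 3


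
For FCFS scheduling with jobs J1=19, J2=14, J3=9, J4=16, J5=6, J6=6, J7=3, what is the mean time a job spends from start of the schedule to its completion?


Completion times:
  J1: completes at 19
  J2: completes at 33
  J3: completes at 42
  J4: completes at 58
  J5: completes at 64
  J6: completes at 70
  J7: completes at 73
Sum = 359
Average = 359/7
= 51.29


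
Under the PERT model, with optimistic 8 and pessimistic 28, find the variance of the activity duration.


σ² = ((p - o) / 6)² = (p - o)² / 36
= (28 - 8)² / 36
= 20² / 36
= 400 / 36
= 11.1111


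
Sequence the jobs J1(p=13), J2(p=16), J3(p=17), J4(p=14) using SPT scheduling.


SPT: sort by shortest processing time
  J1: p=13
  J4: p=14
  J2: p=16
  J3: p=17
Order: J1 → J4 → J2 → J3


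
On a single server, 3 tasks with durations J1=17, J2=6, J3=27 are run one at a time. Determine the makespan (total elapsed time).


Sequential makespan: sum all processing times
= 17 + 6 + 27
= 50 time units


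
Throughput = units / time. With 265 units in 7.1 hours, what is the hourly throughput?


Throughput = units / time
= 265 / 7.1
= 37.3 units/hour


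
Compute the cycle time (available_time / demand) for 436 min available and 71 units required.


Cycle time = available time / demand
= 436 / 71
= 6.14 min/unit


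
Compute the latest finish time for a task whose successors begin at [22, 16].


LF = min of all successor start times
Successors start at: [22, 16]
LF = min(22, 16)
= 16


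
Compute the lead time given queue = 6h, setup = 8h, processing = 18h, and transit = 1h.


Lead time = queue + setup + processing + transit
= 6 + 8 + 18 + 1
= 33 hours


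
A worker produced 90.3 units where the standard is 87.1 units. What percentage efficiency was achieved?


Efficiency = (actual / standard) × 100
= (90.3 / 87.1) × 100
= 103.7%


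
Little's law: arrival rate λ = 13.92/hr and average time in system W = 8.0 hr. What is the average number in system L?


Little's law: L = λ × W
= 13.92 × 8.0
= 111.36


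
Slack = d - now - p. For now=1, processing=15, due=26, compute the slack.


Slack = due - current_time - processing
= 26 - 1 - 15
= 10


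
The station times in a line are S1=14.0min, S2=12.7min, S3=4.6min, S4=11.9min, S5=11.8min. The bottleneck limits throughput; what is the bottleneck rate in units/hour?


Bottleneck = longest station time
Station times: [14.0, 12.7, 4.6, 11.9, 11.8]
Max = 14.0 min
Rate = 60 / 14.0
= 4.29 units/hour (bottleneck: 14.0min)


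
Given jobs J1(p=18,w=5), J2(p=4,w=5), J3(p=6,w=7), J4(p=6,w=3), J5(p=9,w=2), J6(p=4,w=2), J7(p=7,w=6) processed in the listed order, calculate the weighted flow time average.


Completion times:
  J1: C=18, w×C=5×18=90
  J2: C=22, w×C=5×22=110
  J3: C=28, w×C=7×28=196
  J4: C=34, w×C=3×34=102
  J5: C=43, w×C=2×43=86
  J6: C=47, w×C=2×47=94
  J7: C=54, w×C=6×54=324
Sum w×C = 1002
Sum w = 30
Weighted avg = 1002/30
= 33.40


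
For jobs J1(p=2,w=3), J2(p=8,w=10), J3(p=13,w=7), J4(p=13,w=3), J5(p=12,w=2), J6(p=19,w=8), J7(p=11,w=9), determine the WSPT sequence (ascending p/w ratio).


WSPT (Smith's rule): sort by p/w ascending
  J1: p/w = 2/3 = 0.667
  J2: p/w = 8/10 = 0.800
  J7: p/w = 11/9 = 1.222
  J3: p/w = 13/7 = 1.857
  J6: p/w = 19/8 = 2.375
  J4: p/w = 13/3 = 4.333
  J5: p/w = 12/2 = 6.000
Order: J1 → J2 → J7 → J3 → J6 → J4 → J5


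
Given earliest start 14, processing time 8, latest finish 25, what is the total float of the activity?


EF = ES + duration = 14 + 8 = 22
LS = LF - duration = 25 - 8 = 17
Total Float = LF - EF = 25 - 22
(or LS - ES = 17 - 14)
= 3


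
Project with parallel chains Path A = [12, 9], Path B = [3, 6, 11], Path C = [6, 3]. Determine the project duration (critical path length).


Path A: 12 + 9 = 21
Path B: 3 + 6 + 11 = 20
Path C: 6 + 3 = 9
Critical path = longest = max(21, 20, 9)
= 21 (Path A)


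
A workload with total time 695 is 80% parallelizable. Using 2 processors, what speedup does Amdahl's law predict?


Amdahl's law: T_p = T × ((1-p) + p/N)
= 695 × ((1-0.8) + 0.8/2)
= 695 × (0.20 + 0.4000)
= 695 × 0.6000
= 417.00
Speedup = 695/417.00
= 1.67×


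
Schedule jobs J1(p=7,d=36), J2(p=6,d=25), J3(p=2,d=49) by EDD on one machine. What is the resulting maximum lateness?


EDD order: J2 → J1 → J3
Completion and lateness:
  J2: C=6, d=25, L=6-25=-19
  J1: C=13, d=36, L=13-36=-23
  J3: C=15, d=49, L=15-49=-34
Lmax = max(-19, -23, -34)
= -19


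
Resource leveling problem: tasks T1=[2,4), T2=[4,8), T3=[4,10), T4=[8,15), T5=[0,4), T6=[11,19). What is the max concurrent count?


Check each time point for overlaps:
  t=2: 2 tasks active (T1, T5)
Max concurrent = 2


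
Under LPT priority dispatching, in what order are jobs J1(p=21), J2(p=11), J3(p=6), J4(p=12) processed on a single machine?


LPT: sort by longest processing time first
  J1: p=21
  J4: p=12
  J2: p=11
  J3: p=6
Order: J1 → J4 → J2 → J3


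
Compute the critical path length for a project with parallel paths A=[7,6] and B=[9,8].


Path A: 7 + 6 = 13
Path B: 9 + 8 = 17
Critical path = longest = max(13, 17)
= 17 (Path B)


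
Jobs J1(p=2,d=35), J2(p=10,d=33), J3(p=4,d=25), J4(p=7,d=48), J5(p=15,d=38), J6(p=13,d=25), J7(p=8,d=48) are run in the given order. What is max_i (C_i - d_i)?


Lateness per job (L = C - d):
  J1: C=2, d=35, L=-33
  J2: C=12, d=33, L=-21
  J3: C=16, d=25, L=-9
  J4: C=23, d=48, L=-25
  J5: C=38, d=38, L=0
  J6: C=51, d=25, L=26
  J7: C=59, d=48, L=11
Lmax = max(-33, -21, -9, -25, 0, 26, 11)
= 26


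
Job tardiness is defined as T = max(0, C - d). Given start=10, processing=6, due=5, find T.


Completion = start + processing = 10 + 6 = 16
Tardiness = max(0, C - d) = max(0, 16 - 5)
= max(0, 11)
= 11


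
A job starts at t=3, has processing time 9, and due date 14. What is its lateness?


Completion = 3 + 9 = 12
Lateness = C - d = 12 - 14
= -2


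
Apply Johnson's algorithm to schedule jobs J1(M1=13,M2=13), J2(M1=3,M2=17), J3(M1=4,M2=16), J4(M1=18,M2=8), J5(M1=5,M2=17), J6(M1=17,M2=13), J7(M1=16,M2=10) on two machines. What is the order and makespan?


Johnson's rule:
Group 1 (M1≤M2, sort by M1): ['J2', 'J3', 'J5', 'J1']
Group 2 (M1>M2, sort desc M2): ['J6', 'J7', 'J4']
Sequence: J2 → J3 → J5 → J1 → J6 → J7 → J4
Makespan calculation:
  J2: M1 done=3, M2 done=20
  J3: M1 done=7, M2 done=36
  J5: M1 done=12, M2 done=53
  J1: M1 done=25, M2 done=66
  J6: M1 done=42, M2 done=79
  J7: M1 done=58, M2 done=89
  J4: M1 done=76, M2 done=97
= Sequence: J2 → J3 → J5 → J1 → J6 → J7 → J4, Makespan: 97


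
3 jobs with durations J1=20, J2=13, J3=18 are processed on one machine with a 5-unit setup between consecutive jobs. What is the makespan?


Makespan = Σ processing + (n-1) × setup
= (20 + 13 + 18) + (3-1)×5
= 51 + 10
= 61 time units


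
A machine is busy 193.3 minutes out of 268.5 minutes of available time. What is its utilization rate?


Utilization = busy / total × 100
= 193.3 / 268.5 × 100
= 72.0%


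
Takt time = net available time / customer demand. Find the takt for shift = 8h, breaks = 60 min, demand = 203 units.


Available = 8×60 - 60 = 420 min
Takt time = 420 / 203
= 2.07 min/unit


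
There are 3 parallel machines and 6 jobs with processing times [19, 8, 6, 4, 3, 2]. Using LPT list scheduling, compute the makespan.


Jobs (LPT sorted): [19, 8, 6, 4, 3, 2]
Machines: 3
  J=19 → Machine 1 (load: 0+19=19)
  J=8 → Machine 2 (load: 0+8=8)
  J=6 → Machine 3 (load: 0+6=6)
  J=4 → Machine 3 (load: 6+4=10)
  J=3 → Machine 2 (load: 8+3=11)
  J=2 → Machine 3 (load: 10+2=12)
Machine loads: [19, 11, 12]
Makespan = max = 19 time units


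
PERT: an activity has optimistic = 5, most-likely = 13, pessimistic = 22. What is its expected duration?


te = (o + 4m + p) / 6
= (5 + 4×13 + 22) / 6
= (5 + 52 + 22) / 6
= 79 / 6
= 13.17


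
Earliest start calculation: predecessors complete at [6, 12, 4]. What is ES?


ES = max of all predecessor completion times
Predecessors: [6, 12, 4]
ES = max(6, 12, 4)
= 12


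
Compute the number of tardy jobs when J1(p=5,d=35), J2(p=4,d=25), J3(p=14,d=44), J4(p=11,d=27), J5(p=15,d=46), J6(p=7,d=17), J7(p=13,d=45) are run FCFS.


Completion vs due date:
  J1: C=5, d=35 → on time
  J2: C=9, d=25 → on time
  J3: C=23, d=44 → on time
  J4: C=34, d=27 → TARDY
  J5: C=49, d=46 → TARDY
  J6: C=56, d=17 → TARDY
  J7: C=69, d=45 → TARDY
Tardy jobs: J4, J5, J6, J7
Count = 4


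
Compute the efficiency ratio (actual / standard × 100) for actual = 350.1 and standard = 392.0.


Efficiency = (actual / standard) × 100
= (350.1 / 392.0) × 100
= 89.3%


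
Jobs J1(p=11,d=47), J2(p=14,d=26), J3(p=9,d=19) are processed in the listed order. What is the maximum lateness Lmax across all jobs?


Lateness per job (L = C - d):
  J1: C=11, d=47, L=-36
  J2: C=25, d=26, L=-1
  J3: C=34, d=19, L=15
Lmax = max(-36, -1, 15)
= 15


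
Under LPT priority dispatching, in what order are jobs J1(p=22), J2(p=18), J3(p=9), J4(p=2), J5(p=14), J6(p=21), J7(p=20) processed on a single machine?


LPT: sort by longest processing time first
  J1: p=22
  J6: p=21
  J7: p=20
  J2: p=18
  J5: p=14
  J3: p=9
  J4: p=2
Order: J1 → J6 → J7 → J2 → J5 → J3 → J4


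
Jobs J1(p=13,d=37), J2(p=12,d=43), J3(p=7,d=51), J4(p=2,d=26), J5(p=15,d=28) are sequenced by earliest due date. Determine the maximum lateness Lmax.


EDD order: J4 → J5 → J1 → J2 → J3
Completion and lateness:
  J4: C=2, d=26, L=2-26=-24
  J5: C=17, d=28, L=17-28=-11
  J1: C=30, d=37, L=30-37=-7
  J2: C=42, d=43, L=42-43=-1
  J3: C=49, d=51, L=49-51=-2
Lmax = max(-24, -11, -7, -1, -2)
= -1


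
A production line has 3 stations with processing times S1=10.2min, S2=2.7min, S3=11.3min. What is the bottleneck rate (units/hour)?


Bottleneck = longest station time
Station times: [10.2, 2.7, 11.3]
Max = 11.3 min
Rate = 60 / 11.3
= 5.31 units/hour (bottleneck: 11.3min)


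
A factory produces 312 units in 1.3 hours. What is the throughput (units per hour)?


Throughput = units / time
= 312 / 1.3
= 240.0 units/hour


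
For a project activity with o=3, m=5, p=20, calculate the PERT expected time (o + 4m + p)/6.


te = (o + 4m + p) / 6
= (3 + 4×5 + 20) / 6
= (3 + 20 + 20) / 6
= 43 / 6
= 7.17


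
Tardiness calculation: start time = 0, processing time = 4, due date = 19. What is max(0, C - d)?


Completion = start + processing = 0 + 4 = 4
Tardiness = max(0, C - d) = max(0, 4 - 19)
= max(0, -15)
= 0


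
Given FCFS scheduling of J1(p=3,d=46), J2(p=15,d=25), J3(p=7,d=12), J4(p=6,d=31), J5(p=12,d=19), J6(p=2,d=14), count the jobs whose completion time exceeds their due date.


Completion vs due date:
  J1: C=3, d=46 → on time
  J2: C=18, d=25 → on time
  J3: C=25, d=12 → TARDY
  J4: C=31, d=31 → on time
  J5: C=43, d=19 → TARDY
  J6: C=45, d=14 → TARDY
Tardy jobs: J3, J5, J6
Count = 3


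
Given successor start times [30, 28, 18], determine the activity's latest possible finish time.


LF = min of all successor start times
Successors start at: [30, 28, 18]
LF = min(30, 28, 18)
= 18


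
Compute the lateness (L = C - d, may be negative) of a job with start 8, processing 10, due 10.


Completion = 8 + 10 = 18
Lateness = C - d = 18 - 10
= 8


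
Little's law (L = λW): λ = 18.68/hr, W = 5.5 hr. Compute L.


Little's law: L = λ × W
= 18.68 × 5.5
= 102.74


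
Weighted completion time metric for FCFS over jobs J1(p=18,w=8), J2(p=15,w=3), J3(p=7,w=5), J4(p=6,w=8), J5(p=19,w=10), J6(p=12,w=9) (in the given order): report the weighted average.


Completion times:
  J1: C=18, w×C=8×18=144
  J2: C=33, w×C=3×33=99
  J3: C=40, w×C=5×40=200
  J4: C=46, w×C=8×46=368
  J5: C=65, w×C=10×65=650
  J6: C=77, w×C=9×77=693
Sum w×C = 2154
Sum w = 43
Weighted avg = 2154/43
= 50.09


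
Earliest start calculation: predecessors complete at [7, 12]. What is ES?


ES = max of all predecessor completion times
Predecessors: [7, 12]
ES = max(7, 12)
= 12


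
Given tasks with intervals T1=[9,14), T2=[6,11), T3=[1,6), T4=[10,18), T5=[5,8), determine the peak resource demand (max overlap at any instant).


Check each time point for overlaps:
  t=10: 3 tasks active (T1, T2, T4)
Max concurrent = 3


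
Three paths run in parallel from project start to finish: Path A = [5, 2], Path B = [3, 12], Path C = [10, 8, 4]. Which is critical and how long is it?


Path A: 5 + 2 = 7
Path B: 3 + 12 = 15
Path C: 10 + 8 + 4 = 22
Critical path = longest = max(7, 15, 22)
= 22 (Path C)


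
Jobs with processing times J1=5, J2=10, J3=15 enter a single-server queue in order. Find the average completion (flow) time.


Completion times:
  J1: completes at 5
  J2: completes at 15
  J3: completes at 30
Sum = 50
Average = 50/3
= 16.67


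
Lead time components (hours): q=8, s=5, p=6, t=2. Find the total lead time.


Lead time = queue + setup + processing + transit
= 8 + 5 + 6 + 2
= 21 hours


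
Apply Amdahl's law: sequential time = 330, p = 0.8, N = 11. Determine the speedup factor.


Amdahl's law: T_p = T × ((1-p) + p/N)
= 330 × ((1-0.8) + 0.8/11)
= 330 × (0.20 + 0.0727)
= 330 × 0.2727
= 90.00
Speedup = 330/90.00
= 3.67×


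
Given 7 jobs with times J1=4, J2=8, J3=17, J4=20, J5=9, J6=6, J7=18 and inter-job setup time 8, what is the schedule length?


Makespan = Σ processing + (n-1) × setup
= (4 + 8 + 17 + 20 + 9 + 6 + 18) + (7-1)×8
= 82 + 48
= 130 time units


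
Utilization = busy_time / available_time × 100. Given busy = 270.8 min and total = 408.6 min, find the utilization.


Utilization = busy / total × 100
= 270.8 / 408.6 × 100
= 66.3%


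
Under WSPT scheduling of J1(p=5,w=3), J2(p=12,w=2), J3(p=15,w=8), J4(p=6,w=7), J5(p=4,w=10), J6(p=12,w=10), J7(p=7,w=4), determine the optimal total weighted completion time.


WSPT order (by p/w): J5 → J4 → J6 → J1 → J7 → J3 → J2
  J5: C=4, w·C=10×4=40
  J4: C=10, w·C=7×10=70
  J6: C=22, w·C=10×22=220
  J1: C=27, w·C=3×27=81
  J7: C=34, w·C=4×34=136
  J3: C=49, w·C=8×49=392
  J2: C=61, w·C=2×61=122
Σ w·C = 1061
= 1061


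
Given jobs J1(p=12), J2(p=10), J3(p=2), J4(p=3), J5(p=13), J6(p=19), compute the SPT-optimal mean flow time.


SPT order: J3 → J4 → J2 → J1 → J5 → J6
Completion times:
  J3: C=2
  J4: C=5
  J2: C=15
  J1: C=27
  J5: C=40
  J6: C=59
Sum = 148, n = 6
Mean flow = 148/6
= 24.67


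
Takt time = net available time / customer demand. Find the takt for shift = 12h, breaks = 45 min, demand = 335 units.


Available = 12×60 - 45 = 675 min
Takt time = 675 / 335
= 2.01 min/unit


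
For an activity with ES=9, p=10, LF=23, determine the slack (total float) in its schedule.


EF = ES + duration = 9 + 10 = 19
LS = LF - duration = 23 - 10 = 13
Total Float = LF - EF = 23 - 19
(or LS - ES = 13 - 9)
= 4


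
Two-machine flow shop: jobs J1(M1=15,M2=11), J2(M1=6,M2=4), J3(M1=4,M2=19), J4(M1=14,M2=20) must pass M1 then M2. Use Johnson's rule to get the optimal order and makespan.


Johnson's rule:
Group 1 (M1≤M2, sort by M1): ['J3', 'J4']
Group 2 (M1>M2, sort desc M2): ['J1', 'J2']
Sequence: J3 → J4 → J1 → J2
Makespan calculation:
  J3: M1 done=4, M2 done=23
  J4: M1 done=18, M2 done=43
  J1: M1 done=33, M2 done=54
  J2: M1 done=39, M2 done=58
= Sequence: J3 → J4 → J1 → J2, Makespan: 58


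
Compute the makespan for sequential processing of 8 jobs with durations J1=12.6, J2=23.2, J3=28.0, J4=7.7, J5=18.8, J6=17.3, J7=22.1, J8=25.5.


Sequential makespan: sum all processing times
= 12.6 + 23.2 + 28.0 + 7.7 + 18.8 + 17.3 + 22.1 + 25.5
= 155.2 time units


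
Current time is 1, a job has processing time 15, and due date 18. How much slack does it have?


Slack = due - current_time - processing
= 18 - 1 - 15
= 2


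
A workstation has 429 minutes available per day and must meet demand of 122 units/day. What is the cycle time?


Cycle time = available time / demand
= 429 / 122
= 3.52 min/unit


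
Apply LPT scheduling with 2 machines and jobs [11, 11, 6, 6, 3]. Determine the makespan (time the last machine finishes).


Jobs (LPT sorted): [11, 11, 6, 6, 3]
Machines: 2
  J=11 → Machine 1 (load: 0+11=11)
  J=11 → Machine 2 (load: 0+11=11)
  J=6 → Machine 1 (load: 11+6=17)
  J=6 → Machine 2 (load: 11+6=17)
  J=3 → Machine 1 (load: 17+3=20)
Machine loads: [20, 17]
Makespan = max = 20 time units


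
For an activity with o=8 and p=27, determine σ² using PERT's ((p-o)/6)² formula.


σ² = ((p - o) / 6)² = (p - o)² / 36
= (27 - 8)² / 36
= 19² / 36
= 361 / 36
= 10.0278


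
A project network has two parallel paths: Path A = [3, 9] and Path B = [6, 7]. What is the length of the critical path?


Path A: 3 + 9 = 12
Path B: 6 + 7 = 13
Critical path = longest = max(12, 13)
= 13 (Path B)


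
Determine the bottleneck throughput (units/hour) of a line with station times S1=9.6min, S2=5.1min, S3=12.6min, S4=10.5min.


Bottleneck = longest station time
Station times: [9.6, 5.1, 12.6, 10.5]
Max = 12.6 min
Rate = 60 / 12.6
= 4.76 units/hour (bottleneck: 12.6min)


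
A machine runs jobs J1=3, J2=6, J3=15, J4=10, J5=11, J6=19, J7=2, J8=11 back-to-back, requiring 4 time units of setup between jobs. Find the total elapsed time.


Makespan = Σ processing + (n-1) × setup
= (3 + 6 + 15 + 10 + 11 + 19 + 2 + 11) + (8-1)×4
= 77 + 28
= 105 time units


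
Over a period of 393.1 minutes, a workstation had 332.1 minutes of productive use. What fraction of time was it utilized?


Utilization = busy / total × 100
= 332.1 / 393.1 × 100
= 84.5%


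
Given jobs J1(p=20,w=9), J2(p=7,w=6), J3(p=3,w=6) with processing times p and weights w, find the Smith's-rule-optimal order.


WSPT (Smith's rule): sort by p/w ascending
  J3: p/w = 3/6 = 0.500
  J2: p/w = 7/6 = 1.167
  J1: p/w = 20/9 = 2.222
Order: J3 → J2 → J1


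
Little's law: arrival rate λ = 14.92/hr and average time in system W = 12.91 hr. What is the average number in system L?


Little's law: L = λ × W
= 14.92 × 12.91
= 192.62


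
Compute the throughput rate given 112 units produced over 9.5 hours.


Throughput = units / time
= 112 / 9.5
= 11.8 units/hour


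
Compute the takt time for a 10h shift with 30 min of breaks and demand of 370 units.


Available = 10×60 - 30 = 570 min
Takt time = 570 / 370
= 1.54 min/unit


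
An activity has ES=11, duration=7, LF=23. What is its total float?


EF = ES + duration = 11 + 7 = 18
LS = LF - duration = 23 - 7 = 16
Total Float = LF - EF = 23 - 18
(or LS - ES = 16 - 11)
= 5


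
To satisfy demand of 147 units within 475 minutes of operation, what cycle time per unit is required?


Cycle time = available time / demand
= 475 / 147
= 3.23 min/unit


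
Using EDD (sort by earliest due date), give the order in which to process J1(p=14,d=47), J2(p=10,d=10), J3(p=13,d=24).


EDD: sort by earliest due date
  J2: d=10, p=10
  J3: d=24, p=13
  J1: d=47, p=14
Order: J2 → J3 → J1


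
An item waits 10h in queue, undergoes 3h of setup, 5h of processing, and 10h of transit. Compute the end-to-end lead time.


Lead time = queue + setup + processing + transit
= 10 + 3 + 5 + 10
= 28 hours


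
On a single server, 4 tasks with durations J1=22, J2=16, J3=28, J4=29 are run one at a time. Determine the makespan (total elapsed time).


Sequential makespan: sum all processing times
= 22 + 16 + 28 + 29
= 95 time units


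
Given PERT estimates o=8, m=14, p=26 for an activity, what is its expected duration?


te = (o + 4m + p) / 6
= (8 + 4×14 + 26) / 6
= (8 + 56 + 26) / 6
= 90 / 6
= 15.00


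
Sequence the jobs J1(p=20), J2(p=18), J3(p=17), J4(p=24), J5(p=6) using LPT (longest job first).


LPT: sort by longest processing time first
  J4: p=24
  J1: p=20
  J2: p=18
  J3: p=17
  J5: p=6
Order: J4 → J1 → J2 → J3 → J5


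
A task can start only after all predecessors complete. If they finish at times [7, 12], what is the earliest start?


ES = max of all predecessor completion times
Predecessors: [7, 12]
ES = max(7, 12)
= 12


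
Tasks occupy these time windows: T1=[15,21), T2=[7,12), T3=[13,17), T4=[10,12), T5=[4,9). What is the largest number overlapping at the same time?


Check each time point for overlaps:
  t=7: 2 tasks active (T2, T5)
Max concurrent = 2


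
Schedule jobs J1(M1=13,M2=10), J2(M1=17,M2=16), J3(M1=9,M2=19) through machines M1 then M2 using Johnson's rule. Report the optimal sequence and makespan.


Johnson's rule:
Group 1 (M1≤M2, sort by M1): ['J3']
Group 2 (M1>M2, sort desc M2): ['J2', 'J1']
Sequence: J3 → J2 → J1
Makespan calculation:
  J3: M1 done=9, M2 done=28
  J2: M1 done=26, M2 done=44
  J1: M1 done=39, M2 done=54
= Sequence: J3 → J2 → J1, Makespan: 54


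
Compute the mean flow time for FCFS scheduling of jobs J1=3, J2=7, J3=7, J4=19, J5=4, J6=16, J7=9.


Completion times:
  J1: completes at 3
  J2: completes at 10
  J3: completes at 17
  J4: completes at 36
  J5: completes at 40
  J6: completes at 56
  J7: completes at 65
Sum = 227
Average = 227/7
= 32.43


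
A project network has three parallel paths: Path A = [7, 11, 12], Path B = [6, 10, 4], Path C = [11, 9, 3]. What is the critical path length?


Path A: 7 + 11 + 12 = 30
Path B: 6 + 10 + 4 = 20
Path C: 11 + 9 + 3 = 23
Critical path = longest = max(30, 20, 23)
= 30 (Path A)


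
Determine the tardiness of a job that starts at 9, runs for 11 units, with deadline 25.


Completion = start + processing = 9 + 11 = 20
Tardiness = max(0, C - d) = max(0, 20 - 25)
= max(0, -5)
= 0


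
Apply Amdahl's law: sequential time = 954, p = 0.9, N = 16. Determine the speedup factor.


Amdahl's law: T_p = T × ((1-p) + p/N)
= 954 × ((1-0.9) + 0.9/16)
= 954 × (0.10 + 0.0563)
= 954 × 0.1562
= 149.06
Speedup = 954/149.06
= 6.40×


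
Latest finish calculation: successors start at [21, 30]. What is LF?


LF = min of all successor start times
Successors start at: [21, 30]
LF = min(21, 30)
= 21


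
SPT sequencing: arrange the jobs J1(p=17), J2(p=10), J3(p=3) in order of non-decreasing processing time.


SPT: sort by shortest processing time
  J3: p=3
  J2: p=10
  J1: p=17
Order: J3 → J2 → J1


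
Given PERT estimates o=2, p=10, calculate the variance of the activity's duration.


σ² = ((p - o) / 6)² = (p - o)² / 36
= (10 - 2)² / 36
= 8² / 36
= 64 / 36
= 1.7778


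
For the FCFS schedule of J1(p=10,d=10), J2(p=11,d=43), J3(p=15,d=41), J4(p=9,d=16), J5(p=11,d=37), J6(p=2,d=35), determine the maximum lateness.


Lateness per job (L = C - d):
  J1: C=10, d=10, L=0
  J2: C=21, d=43, L=-22
  J3: C=36, d=41, L=-5
  J4: C=45, d=16, L=29
  J5: C=56, d=37, L=19
  J6: C=58, d=35, L=23
Lmax = max(0, -22, -5, 29, 19, 23)
= 29


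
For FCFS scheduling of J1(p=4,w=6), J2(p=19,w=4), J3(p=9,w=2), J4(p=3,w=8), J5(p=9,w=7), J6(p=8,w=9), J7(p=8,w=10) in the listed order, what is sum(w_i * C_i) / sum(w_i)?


Completion times:
  J1: C=4, w×C=6×4=24
  J2: C=23, w×C=4×23=92
  J3: C=32, w×C=2×32=64
  J4: C=35, w×C=8×35=280
  J5: C=44, w×C=7×44=308
  J6: C=52, w×C=9×52=468
  J7: C=60, w×C=10×60=600
Sum w×C = 1836
Sum w = 46
Weighted avg = 1836/46
= 39.91


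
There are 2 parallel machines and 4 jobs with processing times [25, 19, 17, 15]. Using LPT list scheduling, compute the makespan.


Jobs (LPT sorted): [25, 19, 17, 15]
Machines: 2
  J=25 → Machine 1 (load: 0+25=25)
  J=19 → Machine 2 (load: 0+19=19)
  J=17 → Machine 2 (load: 19+17=36)
  J=15 → Machine 1 (load: 25+15=40)
Machine loads: [40, 36]
Makespan = max = 40 time units


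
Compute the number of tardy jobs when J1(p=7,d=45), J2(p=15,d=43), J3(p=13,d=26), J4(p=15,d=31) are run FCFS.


Completion vs due date:
  J1: C=7, d=45 → on time
  J2: C=22, d=43 → on time
  J3: C=35, d=26 → TARDY
  J4: C=50, d=31 → TARDY
Tardy jobs: J3, J4
Count = 2


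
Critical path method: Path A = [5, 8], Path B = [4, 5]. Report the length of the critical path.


Path A: 5 + 8 = 13
Path B: 4 + 5 = 9
Critical path = longest = max(13, 9)
= 13 (Path A)


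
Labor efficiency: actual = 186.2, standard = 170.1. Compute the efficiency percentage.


Efficiency = (actual / standard) × 100
= (186.2 / 170.1) × 100
= 109.5%


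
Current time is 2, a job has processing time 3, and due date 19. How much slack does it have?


Slack = due - current_time - processing
= 19 - 2 - 3
= 14


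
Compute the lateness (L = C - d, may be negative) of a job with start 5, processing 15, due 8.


Completion = 5 + 15 = 20
Lateness = C - d = 20 - 8
= 12


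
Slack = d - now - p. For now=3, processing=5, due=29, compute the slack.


Slack = due - current_time - processing
= 29 - 3 - 5
= 21


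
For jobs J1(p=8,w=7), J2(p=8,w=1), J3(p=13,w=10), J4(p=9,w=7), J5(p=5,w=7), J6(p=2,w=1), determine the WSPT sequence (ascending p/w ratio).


WSPT (Smith's rule): sort by p/w ascending
  J5: p/w = 5/7 = 0.714
  J1: p/w = 8/7 = 1.143
  J4: p/w = 9/7 = 1.286
  J3: p/w = 13/10 = 1.300
  J6: p/w = 2/1 = 2.000
  J2: p/w = 8/1 = 8.000
Order: J5 → J1 → J4 → J3 → J6 → J2


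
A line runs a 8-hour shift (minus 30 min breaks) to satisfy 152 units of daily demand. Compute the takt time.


Available = 8×60 - 30 = 450 min
Takt time = 450 / 152
= 2.96 min/unit


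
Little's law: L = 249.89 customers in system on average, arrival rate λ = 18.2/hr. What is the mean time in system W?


Little's law: L = λW → W = L / λ
= 249.89 / 18.2
= 13.73 hours


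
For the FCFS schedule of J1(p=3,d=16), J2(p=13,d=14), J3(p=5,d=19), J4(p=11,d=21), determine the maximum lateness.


Lateness per job (L = C - d):
  J1: C=3, d=16, L=-13
  J2: C=16, d=14, L=2
  J3: C=21, d=19, L=2
  J4: C=32, d=21, L=11
Lmax = max(-13, 2, 2, 11)
= 11


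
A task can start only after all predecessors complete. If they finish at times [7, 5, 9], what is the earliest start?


ES = max of all predecessor completion times
Predecessors: [7, 5, 9]
ES = max(7, 5, 9)
= 9


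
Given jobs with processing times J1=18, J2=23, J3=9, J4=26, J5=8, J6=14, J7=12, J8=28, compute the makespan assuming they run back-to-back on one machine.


Sequential makespan: sum all processing times
= 18 + 23 + 9 + 26 + 8 + 14 + 12 + 28
= 138 time units


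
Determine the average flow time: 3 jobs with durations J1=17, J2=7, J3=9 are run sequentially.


Completion times:
  J1: completes at 17
  J2: completes at 24
  J3: completes at 33
Sum = 74
Average = 74/3
= 24.67


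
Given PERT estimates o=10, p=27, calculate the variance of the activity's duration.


σ² = ((p - o) / 6)² = (p - o)² / 36
= (27 - 10)² / 36
= 17² / 36
= 289 / 36
= 8.0278


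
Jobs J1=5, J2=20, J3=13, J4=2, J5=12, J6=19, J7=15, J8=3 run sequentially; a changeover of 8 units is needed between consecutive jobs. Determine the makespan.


Makespan = Σ processing + (n-1) × setup
= (5 + 20 + 13 + 2 + 12 + 19 + 15 + 3) + (8-1)×8
= 89 + 56
= 145 time units


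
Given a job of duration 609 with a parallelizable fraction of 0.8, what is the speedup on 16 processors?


Amdahl's law: T_p = T × ((1-p) + p/N)
= 609 × ((1-0.8) + 0.8/16)
= 609 × (0.20 + 0.0500)
= 609 × 0.2500
= 152.25
Speedup = 609/152.25
= 4.00×


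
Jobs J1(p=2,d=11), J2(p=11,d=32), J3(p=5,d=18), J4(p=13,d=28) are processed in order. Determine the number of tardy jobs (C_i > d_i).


Completion vs due date:
  J1: C=2, d=11 → on time
  J2: C=13, d=32 → on time
  J3: C=18, d=18 → on time
  J4: C=31, d=28 → TARDY
Tardy jobs: J4
Count = 1


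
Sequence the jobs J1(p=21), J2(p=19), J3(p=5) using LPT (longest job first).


LPT: sort by longest processing time first
  J1: p=21
  J2: p=19
  J3: p=5
Order: J1 → J2 → J3


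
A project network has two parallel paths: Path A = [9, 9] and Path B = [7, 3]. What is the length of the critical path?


Path A: 9 + 9 = 18
Path B: 7 + 3 = 10
Critical path = longest = max(18, 10)
= 18 (Path A)


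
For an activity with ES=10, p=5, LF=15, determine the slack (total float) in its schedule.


EF = ES + duration = 10 + 5 = 15
LS = LF - duration = 15 - 5 = 10
Total Float = LF - EF = 15 - 15
(or LS - ES = 10 - 10)
= 0


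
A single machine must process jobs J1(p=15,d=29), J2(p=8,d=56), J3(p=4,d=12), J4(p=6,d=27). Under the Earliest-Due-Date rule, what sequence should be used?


EDD: sort by earliest due date
  J3: d=12, p=4
  J4: d=27, p=6
  J1: d=29, p=15
  J2: d=56, p=8
Order: J3 → J4 → J1 → J2


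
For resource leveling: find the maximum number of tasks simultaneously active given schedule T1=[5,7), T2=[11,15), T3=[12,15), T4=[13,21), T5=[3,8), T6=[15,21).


Check each time point for overlaps:
  t=13: 3 tasks active (T2, T3, T4)
Max concurrent = 3


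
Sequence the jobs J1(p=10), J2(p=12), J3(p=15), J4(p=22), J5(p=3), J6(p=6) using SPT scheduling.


SPT: sort by shortest processing time
  J5: p=3
  J6: p=6
  J1: p=10
  J2: p=12
  J3: p=15
  J4: p=22
Order: J5 → J6 → J1 → J2 → J3 → J4


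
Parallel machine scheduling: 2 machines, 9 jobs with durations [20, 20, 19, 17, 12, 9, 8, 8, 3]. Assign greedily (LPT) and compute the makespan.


Jobs (LPT sorted): [20, 20, 19, 17, 12, 9, 8, 8, 3]
Machines: 2
  J=20 → Machine 1 (load: 0+20=20)
  J=20 → Machine 2 (load: 0+20=20)
  J=19 → Machine 1 (load: 20+19=39)
  J=17 → Machine 2 (load: 20+17=37)
  J=12 → Machine 2 (load: 37+12=49)
  J=9 → Machine 1 (load: 39+9=48)
  J=8 → Machine 1 (load: 48+8=56)
  J=8 → Machine 2 (load: 49+8=57)
  J=3 → Machine 1 (load: 56+3=59)
Machine loads: [59, 57]
Makespan = max = 59 time units


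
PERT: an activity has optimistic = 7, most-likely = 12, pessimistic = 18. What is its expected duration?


te = (o + 4m + p) / 6
= (7 + 4×12 + 18) / 6
= (7 + 48 + 18) / 6
= 73 / 6
= 12.17


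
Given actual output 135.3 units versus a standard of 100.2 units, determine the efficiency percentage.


Efficiency = (actual / standard) × 100
= (135.3 / 100.2) × 100
= 135.0%


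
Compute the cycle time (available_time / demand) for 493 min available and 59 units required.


Cycle time = available time / demand
= 493 / 59
= 8.36 min/unit


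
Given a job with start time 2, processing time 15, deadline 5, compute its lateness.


Completion = 2 + 15 = 17
Lateness = C - d = 17 - 5
= 12


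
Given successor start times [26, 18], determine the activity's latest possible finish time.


LF = min of all successor start times
Successors start at: [26, 18]
LF = min(26, 18)
= 18


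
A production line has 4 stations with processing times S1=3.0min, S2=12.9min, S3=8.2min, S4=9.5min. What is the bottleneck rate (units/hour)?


Bottleneck = longest station time
Station times: [3.0, 12.9, 8.2, 9.5]
Max = 12.9 min
Rate = 60 / 12.9
= 4.65 units/hour (bottleneck: 12.9min)


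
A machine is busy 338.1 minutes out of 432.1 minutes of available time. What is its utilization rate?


Utilization = busy / total × 100
= 338.1 / 432.1 × 100
= 78.2%


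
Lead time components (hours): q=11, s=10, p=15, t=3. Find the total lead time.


Lead time = queue + setup + processing + transit
= 11 + 10 + 15 + 3
= 39 hours


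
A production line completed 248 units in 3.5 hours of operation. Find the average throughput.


Throughput = units / time
= 248 / 3.5
= 70.9 units/hour


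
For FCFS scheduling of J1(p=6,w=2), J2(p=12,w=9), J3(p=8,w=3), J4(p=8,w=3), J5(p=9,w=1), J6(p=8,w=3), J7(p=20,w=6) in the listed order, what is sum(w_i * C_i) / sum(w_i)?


Completion times:
  J1: C=6, w×C=2×6=12
  J2: C=18, w×C=9×18=162
  J3: C=26, w×C=3×26=78
  J4: C=34, w×C=3×34=102
  J5: C=43, w×C=1×43=43
  J6: C=51, w×C=3×51=153
  J7: C=71, w×C=6×71=426
Sum w×C = 976
Sum w = 27
Weighted avg = 976/27
= 36.15


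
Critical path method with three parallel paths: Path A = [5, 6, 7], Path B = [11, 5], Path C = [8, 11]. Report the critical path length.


Path A: 5 + 6 + 7 = 18
Path B: 11 + 5 = 16
Path C: 8 + 11 = 19
Critical path = longest = max(18, 16, 19)
= 19 (Path C)


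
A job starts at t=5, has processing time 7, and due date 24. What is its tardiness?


Completion = start + processing = 5 + 7 = 12
Tardiness = max(0, C - d) = max(0, 12 - 24)
= max(0, -12)
= 0


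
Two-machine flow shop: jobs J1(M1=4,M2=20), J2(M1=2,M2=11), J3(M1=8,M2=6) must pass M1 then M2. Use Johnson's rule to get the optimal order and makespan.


Johnson's rule:
Group 1 (M1≤M2, sort by M1): ['J2', 'J1']
Group 2 (M1>M2, sort desc M2): ['J3']
Sequence: J2 → J1 → J3
Makespan calculation:
  J2: M1 done=2, M2 done=13
  J1: M1 done=6, M2 done=33
  J3: M1 done=14, M2 done=39
= Sequence: J2 → J1 → J3, Makespan: 39


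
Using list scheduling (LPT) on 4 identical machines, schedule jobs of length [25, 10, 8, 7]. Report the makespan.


Jobs (LPT sorted): [25, 10, 8, 7]
Machines: 4
  J=25 → Machine 1 (load: 0+25=25)
  J=10 → Machine 2 (load: 0+10=10)
  J=8 → Machine 3 (load: 0+8=8)
  J=7 → Machine 4 (load: 0+7=7)
Machine loads: [25, 10, 8, 7]
Makespan = max = 25 time units


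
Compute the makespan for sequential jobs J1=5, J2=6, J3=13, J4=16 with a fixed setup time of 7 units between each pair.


Makespan = Σ processing + (n-1) × setup
= (5 + 6 + 13 + 16) + (4-1)×7
= 40 + 21
= 61 time units


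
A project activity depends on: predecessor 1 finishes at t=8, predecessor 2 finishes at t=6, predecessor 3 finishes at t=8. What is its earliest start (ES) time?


ES = max of all predecessor completion times
Predecessors: [8, 6, 8]
ES = max(8, 6, 8)
= 8


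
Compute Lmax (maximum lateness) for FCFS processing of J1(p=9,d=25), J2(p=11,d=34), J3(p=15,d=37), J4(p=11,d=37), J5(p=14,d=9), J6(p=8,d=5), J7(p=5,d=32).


Lateness per job (L = C - d):
  J1: C=9, d=25, L=-16
  J2: C=20, d=34, L=-14
  J3: C=35, d=37, L=-2
  J4: C=46, d=37, L=9
  J5: C=60, d=9, L=51
  J6: C=68, d=5, L=63
  J7: C=73, d=32, L=41
Lmax = max(-16, -14, -2, 9, 51, 63, 41)
= 63
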